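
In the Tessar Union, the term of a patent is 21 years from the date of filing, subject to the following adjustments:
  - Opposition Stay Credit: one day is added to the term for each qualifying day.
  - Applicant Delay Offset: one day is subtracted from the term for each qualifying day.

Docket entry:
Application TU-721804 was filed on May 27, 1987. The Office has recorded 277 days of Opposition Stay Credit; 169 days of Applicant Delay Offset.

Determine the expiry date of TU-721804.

2008-09-12

Base term: filing date + 21 years → 27 May 2008.
Opposition Stay Credit: +277 days → 28 February 2009.
Applicant Delay Offset: −169 days → 12 September 2008.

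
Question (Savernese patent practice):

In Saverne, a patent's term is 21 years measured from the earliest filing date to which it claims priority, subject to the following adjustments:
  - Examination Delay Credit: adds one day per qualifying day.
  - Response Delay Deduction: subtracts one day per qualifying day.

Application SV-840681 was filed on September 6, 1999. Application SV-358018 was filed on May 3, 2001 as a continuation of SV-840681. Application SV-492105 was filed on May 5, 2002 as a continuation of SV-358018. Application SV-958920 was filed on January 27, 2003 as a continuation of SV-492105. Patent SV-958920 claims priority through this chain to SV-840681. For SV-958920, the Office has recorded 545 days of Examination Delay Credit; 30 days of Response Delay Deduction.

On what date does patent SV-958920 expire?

2022-02-03

Earliest priority filing: 6 September 1999.
Base term: 6 September 1999 + 21 years → 6 September 2020.
Examination Delay Credit: +545 days → 5 March 2022.
Response Delay Deduction: −30 days → 3 February 2022.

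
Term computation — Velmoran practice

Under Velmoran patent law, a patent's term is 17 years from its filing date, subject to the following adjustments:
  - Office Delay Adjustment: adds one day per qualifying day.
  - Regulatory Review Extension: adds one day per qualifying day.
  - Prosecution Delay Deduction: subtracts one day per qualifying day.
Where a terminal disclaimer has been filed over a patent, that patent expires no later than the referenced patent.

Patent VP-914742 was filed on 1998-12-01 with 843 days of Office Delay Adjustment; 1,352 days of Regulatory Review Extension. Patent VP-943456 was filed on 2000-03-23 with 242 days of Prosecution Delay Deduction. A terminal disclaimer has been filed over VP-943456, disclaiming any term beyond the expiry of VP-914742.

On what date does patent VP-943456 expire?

2016-07-24

Natural term of VP-943456:
  Base: filing + 17 years → 23 March 2017.
  Prosecution Delay Deduction: −242 days → 24 July 2016.
Expiry of referenced patent VP-914742:
  Base: filing + 17 years → 1 December 2015.
  Office Delay Adjustment: +843 days → 23 March 2018.
  Regulatory Review Extension: +1352 days → 4 December 2021.
Terminal disclaimer: VP-943456 expires on the earlier of 24 July 2016 and 4 December 2021.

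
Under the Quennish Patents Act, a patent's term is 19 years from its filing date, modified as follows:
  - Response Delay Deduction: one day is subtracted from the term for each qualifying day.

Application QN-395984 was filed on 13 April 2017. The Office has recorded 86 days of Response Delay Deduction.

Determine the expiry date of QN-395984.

2036-01-18

Base term: filing date + 19 years → 13 April 2036.
Response Delay Deduction: −86 days → 18 January 2036.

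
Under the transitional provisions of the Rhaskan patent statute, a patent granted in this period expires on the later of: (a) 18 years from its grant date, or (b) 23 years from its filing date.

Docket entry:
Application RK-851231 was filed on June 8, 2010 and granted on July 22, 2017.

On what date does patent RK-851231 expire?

2035-07-22

(a) grant + 18 years → 22 July 2035.
(b) filing + 23 years → 8 June 2033.
Later of the two: 22 July 2035.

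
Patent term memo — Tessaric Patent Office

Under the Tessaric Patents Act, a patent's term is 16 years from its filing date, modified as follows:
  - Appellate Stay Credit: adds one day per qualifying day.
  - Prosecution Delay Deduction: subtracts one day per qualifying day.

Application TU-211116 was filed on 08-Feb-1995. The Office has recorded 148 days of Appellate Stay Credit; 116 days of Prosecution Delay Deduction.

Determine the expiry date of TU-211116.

Base term: filing date + 16 years → 8 February 2011.
Appellate Stay Credit: +148 days → 6 July 2011.
Prosecution Delay Deduction: −116 days → 12 March 2011.

2011-03-12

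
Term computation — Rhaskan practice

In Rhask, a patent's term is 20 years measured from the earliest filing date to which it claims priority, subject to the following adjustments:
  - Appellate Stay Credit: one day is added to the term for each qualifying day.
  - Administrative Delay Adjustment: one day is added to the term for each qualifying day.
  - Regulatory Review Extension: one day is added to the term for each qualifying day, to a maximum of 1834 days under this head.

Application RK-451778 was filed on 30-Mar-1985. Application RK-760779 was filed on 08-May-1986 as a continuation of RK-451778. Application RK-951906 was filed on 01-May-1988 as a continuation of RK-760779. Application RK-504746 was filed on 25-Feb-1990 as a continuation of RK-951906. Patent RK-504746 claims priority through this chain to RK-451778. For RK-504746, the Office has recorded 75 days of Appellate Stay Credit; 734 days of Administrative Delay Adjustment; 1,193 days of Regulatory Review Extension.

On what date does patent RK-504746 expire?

Earliest priority filing: 30 March 1985.
Base term: 30 March 1985 + 20 years → 30 March 2005.
Appellate Stay Credit: +75 days → 13 June 2005.
Administrative Delay Adjustment: +734 days → 17 June 2007.
Regulatory Review Extension: 1193 days (within the 1834-day cap) → +1193 days → 22 September 2010.

September 22, 2010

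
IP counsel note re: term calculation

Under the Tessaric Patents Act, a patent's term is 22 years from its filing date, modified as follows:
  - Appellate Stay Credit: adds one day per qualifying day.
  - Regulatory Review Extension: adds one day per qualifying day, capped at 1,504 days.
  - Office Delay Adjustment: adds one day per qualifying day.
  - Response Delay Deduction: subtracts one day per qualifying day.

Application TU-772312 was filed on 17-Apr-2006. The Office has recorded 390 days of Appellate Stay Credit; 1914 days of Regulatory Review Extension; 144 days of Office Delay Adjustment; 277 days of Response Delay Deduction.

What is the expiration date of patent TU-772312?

Base term: filing date + 22 years → 17 April 2028.
Appellate Stay Credit: +390 days → 12 May 2029.
Regulatory Review Extension: 1914 days claimed exceeds the 1504-day cap, so +1504 days → 24 June 2033.
Office Delay Adjustment: +144 days → 15 November 2033.
Response Delay Deduction: −277 days → 11 February 2033.

2033-02-11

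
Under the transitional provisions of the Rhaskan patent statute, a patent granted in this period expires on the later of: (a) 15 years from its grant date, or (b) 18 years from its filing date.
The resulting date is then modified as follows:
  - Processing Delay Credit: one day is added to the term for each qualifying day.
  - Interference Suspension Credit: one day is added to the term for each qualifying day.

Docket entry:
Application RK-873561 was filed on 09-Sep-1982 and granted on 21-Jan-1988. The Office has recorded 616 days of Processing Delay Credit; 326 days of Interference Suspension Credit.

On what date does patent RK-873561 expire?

(a) grant + 15 years → 21 January 2003.
(b) filing + 18 years → 9 September 2000.
Later of the two: 21 January 2003.
Processing Delay Credit: +616 days → 28 September 2004.
Interference Suspension Credit: +326 days → 20 August 2005.

August 20, 2005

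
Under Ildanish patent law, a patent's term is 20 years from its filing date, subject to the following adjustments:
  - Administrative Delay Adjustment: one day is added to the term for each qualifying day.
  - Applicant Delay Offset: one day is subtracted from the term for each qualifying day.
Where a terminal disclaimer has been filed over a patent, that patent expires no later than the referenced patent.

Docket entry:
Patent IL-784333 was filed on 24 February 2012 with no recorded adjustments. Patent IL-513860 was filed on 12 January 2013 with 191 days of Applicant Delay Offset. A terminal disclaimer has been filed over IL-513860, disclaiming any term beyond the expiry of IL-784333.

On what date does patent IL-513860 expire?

February 24, 2032

Natural term of IL-513860:
  Base: filing + 20 years → 12 January 2033.
  Applicant Delay Offset: −191 days → 5 July 2032.
Expiry of referenced patent IL-784333:
  Base: filing + 20 years → 24 February 2032.
Terminal disclaimer: IL-513860 expires on the earlier of 5 July 2032 and 24 February 2032.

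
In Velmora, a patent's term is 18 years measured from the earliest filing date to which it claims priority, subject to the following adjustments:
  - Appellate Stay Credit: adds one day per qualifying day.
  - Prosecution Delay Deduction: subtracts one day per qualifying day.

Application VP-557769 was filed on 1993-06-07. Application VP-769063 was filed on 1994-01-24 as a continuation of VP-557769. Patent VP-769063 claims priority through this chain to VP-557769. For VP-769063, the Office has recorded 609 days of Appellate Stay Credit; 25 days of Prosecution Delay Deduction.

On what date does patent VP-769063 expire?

January 11, 2013

Earliest priority filing: 7 June 1993.
Base term: 7 June 1993 + 18 years → 7 June 2011.
Appellate Stay Credit: +609 days → 5 February 2013.
Prosecution Delay Deduction: −25 days → 11 January 2013.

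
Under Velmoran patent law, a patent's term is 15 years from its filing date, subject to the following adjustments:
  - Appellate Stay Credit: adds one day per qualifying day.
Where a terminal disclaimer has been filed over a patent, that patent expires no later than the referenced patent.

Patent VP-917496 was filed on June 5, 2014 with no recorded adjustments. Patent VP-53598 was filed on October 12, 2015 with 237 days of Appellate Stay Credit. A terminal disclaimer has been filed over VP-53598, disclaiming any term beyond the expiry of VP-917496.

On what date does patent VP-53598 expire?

Natural term of VP-53598:
  Base: filing + 15 years → 12 October 2030.
  Appellate Stay Credit: +237 days → 6 June 2031.
Expiry of referenced patent VP-917496:
  Base: filing + 15 years → 5 June 2029.
Terminal disclaimer: VP-53598 expires on the earlier of 6 June 2031 and 5 June 2029.

June 5, 2029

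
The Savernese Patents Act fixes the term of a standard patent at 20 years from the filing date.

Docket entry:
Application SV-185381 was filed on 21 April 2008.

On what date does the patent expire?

April 21, 2028

Filing date + 20 years → 21 April 2028.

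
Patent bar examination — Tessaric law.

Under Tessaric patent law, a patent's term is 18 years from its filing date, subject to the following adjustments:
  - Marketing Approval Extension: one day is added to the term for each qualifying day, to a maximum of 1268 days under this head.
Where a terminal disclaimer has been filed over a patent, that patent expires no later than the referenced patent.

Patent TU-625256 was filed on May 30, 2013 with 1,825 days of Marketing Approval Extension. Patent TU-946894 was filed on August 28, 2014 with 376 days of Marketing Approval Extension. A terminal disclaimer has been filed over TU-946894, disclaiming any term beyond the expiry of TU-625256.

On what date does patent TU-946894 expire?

September 8, 2033

Natural term of TU-946894:
  Base: filing + 18 years → 28 August 2032.
  Marketing Approval Extension: 376 days (within the 1268-day cap) → +376 days → 8 September 2033.
Expiry of referenced patent TU-625256:
  Base: filing + 18 years → 30 May 2031.
  Marketing Approval Extension: 1825 days claimed exceeds the 1268-day cap, so +1268 days → 18 November 2034.
Terminal disclaimer: TU-946894 expires on the earlier of 8 September 2033 and 18 November 2034.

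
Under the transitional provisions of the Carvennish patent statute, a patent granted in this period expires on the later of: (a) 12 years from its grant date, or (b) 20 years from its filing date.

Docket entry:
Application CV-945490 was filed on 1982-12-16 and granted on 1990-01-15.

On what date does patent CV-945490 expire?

December 16, 2002

(a) grant + 12 years → 15 January 2002.
(b) filing + 20 years → 16 December 2002.
Later of the two: 16 December 2002.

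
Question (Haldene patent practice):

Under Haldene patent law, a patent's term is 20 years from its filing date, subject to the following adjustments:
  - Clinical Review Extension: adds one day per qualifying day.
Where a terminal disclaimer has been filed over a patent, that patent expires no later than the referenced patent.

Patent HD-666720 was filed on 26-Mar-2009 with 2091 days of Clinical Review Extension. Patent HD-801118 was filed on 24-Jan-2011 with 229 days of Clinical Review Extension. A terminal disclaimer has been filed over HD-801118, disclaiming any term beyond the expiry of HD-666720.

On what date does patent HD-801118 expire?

Natural term of HD-801118:
  Base: filing + 20 years → 24 January 2031.
  Clinical Review Extension: +229 days → 10 September 2031.
Expiry of referenced patent HD-666720:
  Base: filing + 20 years → 26 March 2029.
  Clinical Review Extension: +2091 days → 16 December 2034.
Terminal disclaimer: HD-801118 expires on the earlier of 10 September 2031 and 16 December 2034.

September 10, 2031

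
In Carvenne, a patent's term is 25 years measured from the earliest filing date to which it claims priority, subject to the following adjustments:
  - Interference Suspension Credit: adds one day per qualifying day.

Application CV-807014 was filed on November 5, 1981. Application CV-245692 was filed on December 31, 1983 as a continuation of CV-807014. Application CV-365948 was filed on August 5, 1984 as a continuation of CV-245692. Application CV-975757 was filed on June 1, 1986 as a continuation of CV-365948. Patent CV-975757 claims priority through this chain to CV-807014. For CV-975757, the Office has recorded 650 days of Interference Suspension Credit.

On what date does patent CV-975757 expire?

Earliest priority filing: 5 November 1981.
Base term: 5 November 1981 + 25 years → 5 November 2006.
Interference Suspension Credit: +650 days → 16 August 2008.

2008-08-16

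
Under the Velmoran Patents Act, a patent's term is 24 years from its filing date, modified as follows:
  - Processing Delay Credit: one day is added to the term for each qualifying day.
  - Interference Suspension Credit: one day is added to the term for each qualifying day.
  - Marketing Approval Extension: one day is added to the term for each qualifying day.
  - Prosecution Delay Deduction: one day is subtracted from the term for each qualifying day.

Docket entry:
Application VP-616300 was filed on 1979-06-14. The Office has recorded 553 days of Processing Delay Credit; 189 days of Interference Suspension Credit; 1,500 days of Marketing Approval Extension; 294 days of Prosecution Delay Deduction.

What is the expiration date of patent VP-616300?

2008-10-13

Base term: filing date + 24 years → 14 June 2003.
Processing Delay Credit: +553 days → 18 December 2004.
Interference Suspension Credit: +189 days → 25 June 2005.
Marketing Approval Extension: +1500 days → 3 August 2009.
Prosecution Delay Deduction: −294 days → 13 October 2008.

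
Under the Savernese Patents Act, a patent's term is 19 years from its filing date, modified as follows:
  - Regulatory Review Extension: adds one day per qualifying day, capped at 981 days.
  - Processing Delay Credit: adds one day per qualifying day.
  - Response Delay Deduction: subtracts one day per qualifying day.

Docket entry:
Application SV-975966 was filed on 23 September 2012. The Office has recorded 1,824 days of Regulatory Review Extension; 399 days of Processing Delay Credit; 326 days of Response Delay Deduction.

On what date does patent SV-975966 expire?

2034-08-12

Base term: filing date + 19 years → 23 September 2031.
Regulatory Review Extension: 1824 days claimed exceeds the 981-day cap, so +981 days → 31 May 2034.
Processing Delay Credit: +399 days → 4 July 2035.
Response Delay Deduction: −326 days → 12 August 2034.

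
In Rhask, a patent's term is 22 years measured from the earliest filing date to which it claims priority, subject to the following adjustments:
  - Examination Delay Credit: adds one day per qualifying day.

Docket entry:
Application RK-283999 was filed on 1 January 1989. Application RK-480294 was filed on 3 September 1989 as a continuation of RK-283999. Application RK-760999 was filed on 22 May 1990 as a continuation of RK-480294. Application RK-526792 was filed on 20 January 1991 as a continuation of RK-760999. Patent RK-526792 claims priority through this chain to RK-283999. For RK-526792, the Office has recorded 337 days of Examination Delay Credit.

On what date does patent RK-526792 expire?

2011-12-04

Earliest priority filing: 1 January 1989.
Base term: 1 January 1989 + 22 years → 1 January 2011.
Examination Delay Credit: +337 days → 4 December 2011.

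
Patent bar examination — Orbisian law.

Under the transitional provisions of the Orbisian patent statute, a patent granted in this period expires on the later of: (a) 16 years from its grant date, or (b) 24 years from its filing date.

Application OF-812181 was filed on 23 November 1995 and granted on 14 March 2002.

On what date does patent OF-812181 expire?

2019-11-23

(a) grant + 16 years → 14 March 2018.
(b) filing + 24 years → 23 November 2019.
Later of the two: 23 November 2019.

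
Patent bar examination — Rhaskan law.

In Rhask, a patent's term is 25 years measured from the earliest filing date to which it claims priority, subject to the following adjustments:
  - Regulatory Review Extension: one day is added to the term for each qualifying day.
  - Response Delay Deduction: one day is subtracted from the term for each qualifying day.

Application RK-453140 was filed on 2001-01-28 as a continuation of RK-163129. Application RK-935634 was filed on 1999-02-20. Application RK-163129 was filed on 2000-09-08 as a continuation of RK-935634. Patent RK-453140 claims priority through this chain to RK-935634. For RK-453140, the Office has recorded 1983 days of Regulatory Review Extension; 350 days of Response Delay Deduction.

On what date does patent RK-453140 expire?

Earliest priority filing: 20 February 1999.
Base term: 20 February 1999 + 25 years → 20 February 2024.
Regulatory Review Extension: +1983 days → 26 July 2029.
Response Delay Deduction: −350 days → 10 August 2028.

2028-08-10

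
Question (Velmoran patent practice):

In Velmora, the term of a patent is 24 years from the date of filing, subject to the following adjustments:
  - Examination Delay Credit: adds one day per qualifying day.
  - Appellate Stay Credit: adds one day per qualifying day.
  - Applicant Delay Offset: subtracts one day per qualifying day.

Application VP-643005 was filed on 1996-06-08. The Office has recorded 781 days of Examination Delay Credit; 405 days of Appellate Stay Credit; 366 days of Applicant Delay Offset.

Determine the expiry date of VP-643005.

Base term: filing date + 24 years → 8 June 2020.
Examination Delay Credit: +781 days → 29 July 2022.
Appellate Stay Credit: +405 days → 7 September 2023.
Applicant Delay Offset: −366 days → 6 September 2022.

2022-09-06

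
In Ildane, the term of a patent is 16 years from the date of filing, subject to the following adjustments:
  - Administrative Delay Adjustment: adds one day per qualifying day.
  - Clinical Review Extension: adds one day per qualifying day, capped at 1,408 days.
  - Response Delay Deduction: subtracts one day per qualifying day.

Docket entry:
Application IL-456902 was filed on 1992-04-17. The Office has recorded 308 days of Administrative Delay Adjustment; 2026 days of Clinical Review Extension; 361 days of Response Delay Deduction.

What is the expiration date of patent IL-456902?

January 2, 2012

Base term: filing date + 16 years → 17 April 2008.
Administrative Delay Adjustment: +308 days → 19 February 2009.
Clinical Review Extension: 2026 days claimed exceeds the 1408-day cap, so +1408 days → 28 December 2012.
Response Delay Deduction: −361 days → 2 January 2012.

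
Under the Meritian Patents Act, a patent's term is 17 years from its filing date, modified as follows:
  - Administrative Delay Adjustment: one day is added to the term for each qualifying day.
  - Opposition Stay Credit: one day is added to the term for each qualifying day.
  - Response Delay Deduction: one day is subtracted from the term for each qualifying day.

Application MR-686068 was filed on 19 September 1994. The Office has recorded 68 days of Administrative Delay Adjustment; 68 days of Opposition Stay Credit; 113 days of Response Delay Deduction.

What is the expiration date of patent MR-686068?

October 12, 2011

Base term: filing date + 17 years → 19 September 2011.
Administrative Delay Adjustment: +68 days → 26 November 2011.
Opposition Stay Credit: +68 days → 2 February 2012.
Response Delay Deduction: −113 days → 12 October 2011.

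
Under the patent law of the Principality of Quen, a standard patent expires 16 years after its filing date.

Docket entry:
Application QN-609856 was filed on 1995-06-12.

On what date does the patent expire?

Filing date + 16 years → 12 June 2011.

2011-06-12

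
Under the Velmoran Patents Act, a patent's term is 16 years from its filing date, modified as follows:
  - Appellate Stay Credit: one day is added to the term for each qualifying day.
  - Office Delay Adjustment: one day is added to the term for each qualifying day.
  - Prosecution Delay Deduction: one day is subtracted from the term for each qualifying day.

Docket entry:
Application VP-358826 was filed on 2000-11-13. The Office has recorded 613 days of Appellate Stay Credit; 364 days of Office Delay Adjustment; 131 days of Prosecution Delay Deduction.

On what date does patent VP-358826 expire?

Base term: filing date + 16 years → 13 November 2016.
Appellate Stay Credit: +613 days → 19 July 2018.
Office Delay Adjustment: +364 days → 18 July 2019.
Prosecution Delay Deduction: −131 days → 9 March 2019.

March 9, 2019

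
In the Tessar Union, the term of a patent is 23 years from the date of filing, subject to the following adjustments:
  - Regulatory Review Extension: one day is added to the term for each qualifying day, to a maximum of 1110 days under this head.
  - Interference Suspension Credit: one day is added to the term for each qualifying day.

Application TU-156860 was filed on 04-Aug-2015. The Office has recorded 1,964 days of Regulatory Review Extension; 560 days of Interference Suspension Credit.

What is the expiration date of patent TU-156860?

March 1, 2043

Base term: filing date + 23 years → 4 August 2038.
Regulatory Review Extension: 1964 days claimed exceeds the 1110-day cap, so +1110 days → 18 August 2041.
Interference Suspension Credit: +560 days → 1 March 2043.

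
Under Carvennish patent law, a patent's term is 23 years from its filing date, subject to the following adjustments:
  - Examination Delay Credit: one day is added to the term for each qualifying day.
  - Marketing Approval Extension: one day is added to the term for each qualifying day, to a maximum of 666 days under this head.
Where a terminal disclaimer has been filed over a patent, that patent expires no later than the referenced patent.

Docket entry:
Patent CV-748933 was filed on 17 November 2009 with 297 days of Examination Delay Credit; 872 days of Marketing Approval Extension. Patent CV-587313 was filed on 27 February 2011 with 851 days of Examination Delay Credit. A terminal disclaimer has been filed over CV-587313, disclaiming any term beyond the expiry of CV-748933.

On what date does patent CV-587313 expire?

2035-07-08

Natural term of CV-587313:
  Base: filing + 23 years → 27 February 2034.
  Examination Delay Credit: +851 days → 27 June 2036.
Expiry of referenced patent CV-748933:
  Base: filing + 23 years → 17 November 2032.
  Examination Delay Credit: +297 days → 10 September 2033.
  Marketing Approval Extension: 872 days claimed exceeds the 666-day cap, so +666 days → 8 July 2035.
Terminal disclaimer: CV-587313 expires on the earlier of 27 June 2036 and 8 July 2035.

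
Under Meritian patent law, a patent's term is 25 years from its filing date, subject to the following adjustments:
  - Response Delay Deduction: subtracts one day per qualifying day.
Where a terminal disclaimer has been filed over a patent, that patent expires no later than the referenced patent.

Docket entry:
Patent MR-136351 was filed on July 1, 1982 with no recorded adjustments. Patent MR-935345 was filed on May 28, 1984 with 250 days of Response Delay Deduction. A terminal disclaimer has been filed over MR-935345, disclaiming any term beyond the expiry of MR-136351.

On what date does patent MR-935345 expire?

Natural term of MR-935345:
  Base: filing + 25 years → 28 May 2009.
  Response Delay Deduction: −250 days → 20 September 2008.
Expiry of referenced patent MR-136351:
  Base: filing + 25 years → 1 July 2007.
Terminal disclaimer: MR-935345 expires on the earlier of 20 September 2008 and 1 July 2007.

July 1, 2007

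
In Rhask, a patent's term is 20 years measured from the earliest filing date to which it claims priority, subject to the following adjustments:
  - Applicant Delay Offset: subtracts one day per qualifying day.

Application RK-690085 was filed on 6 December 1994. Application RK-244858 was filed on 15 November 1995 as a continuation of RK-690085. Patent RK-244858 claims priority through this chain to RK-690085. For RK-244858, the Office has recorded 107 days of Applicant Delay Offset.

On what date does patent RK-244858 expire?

2014-08-21

Earliest priority filing: 6 December 1994.
Base term: 6 December 1994 + 20 years → 6 December 2014.
Applicant Delay Offset: −107 days → 21 August 2014.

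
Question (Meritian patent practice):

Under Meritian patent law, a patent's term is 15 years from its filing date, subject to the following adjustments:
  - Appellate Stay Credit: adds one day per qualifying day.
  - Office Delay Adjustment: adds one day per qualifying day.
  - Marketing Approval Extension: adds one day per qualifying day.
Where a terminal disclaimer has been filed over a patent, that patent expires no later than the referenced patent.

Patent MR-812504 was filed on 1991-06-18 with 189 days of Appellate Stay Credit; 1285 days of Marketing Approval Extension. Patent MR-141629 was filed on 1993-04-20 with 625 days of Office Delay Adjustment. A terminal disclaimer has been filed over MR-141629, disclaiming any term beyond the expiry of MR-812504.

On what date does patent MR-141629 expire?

Natural term of MR-141629:
  Base: filing + 15 years → 20 April 2008.
  Office Delay Adjustment: +625 days → 5 January 2010.
Expiry of referenced patent MR-812504:
  Base: filing + 15 years → 18 June 2006.
  Appellate Stay Credit: +189 days → 24 December 2006.
  Marketing Approval Extension: +1285 days → 1 July 2010.
Terminal disclaimer: MR-141629 expires on the earlier of 5 January 2010 and 1 July 2010.

January 5, 2010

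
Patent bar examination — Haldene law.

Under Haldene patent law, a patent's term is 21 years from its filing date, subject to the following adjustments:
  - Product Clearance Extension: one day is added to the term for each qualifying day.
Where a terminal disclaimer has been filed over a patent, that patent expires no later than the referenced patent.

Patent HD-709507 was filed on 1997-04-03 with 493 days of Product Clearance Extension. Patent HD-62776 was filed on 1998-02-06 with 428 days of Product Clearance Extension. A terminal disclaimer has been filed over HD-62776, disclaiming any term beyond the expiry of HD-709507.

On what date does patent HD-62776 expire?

Natural term of HD-62776:
  Base: filing + 21 years → 6 February 2019.
  Product Clearance Extension: +428 days → 9 April 2020.
Expiry of referenced patent HD-709507:
  Base: filing + 21 years → 3 April 2018.
  Product Clearance Extension: +493 days → 9 August 2019.
Terminal disclaimer: HD-62776 expires on the earlier of 9 April 2020 and 9 August 2019.

August 9, 2019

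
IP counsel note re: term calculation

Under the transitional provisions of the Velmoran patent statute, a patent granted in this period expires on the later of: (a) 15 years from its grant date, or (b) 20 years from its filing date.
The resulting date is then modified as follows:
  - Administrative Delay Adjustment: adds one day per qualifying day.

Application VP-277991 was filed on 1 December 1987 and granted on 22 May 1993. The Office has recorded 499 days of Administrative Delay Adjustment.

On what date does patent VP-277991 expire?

2009-10-03

(a) grant + 15 years → 22 May 2008.
(b) filing + 20 years → 1 December 2007.
Later of the two: 22 May 2008.
Administrative Delay Adjustment: +499 days → 3 October 2009.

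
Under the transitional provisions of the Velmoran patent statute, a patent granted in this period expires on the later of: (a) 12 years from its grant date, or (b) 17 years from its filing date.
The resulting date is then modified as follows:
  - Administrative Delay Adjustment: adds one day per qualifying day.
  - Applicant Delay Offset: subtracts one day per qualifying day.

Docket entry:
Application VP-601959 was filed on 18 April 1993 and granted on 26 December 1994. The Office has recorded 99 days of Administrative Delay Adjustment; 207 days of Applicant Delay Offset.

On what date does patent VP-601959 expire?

2009-12-31

(a) grant + 12 years → 26 December 2006.
(b) filing + 17 years → 18 April 2010.
Later of the two: 18 April 2010.
Administrative Delay Adjustment: +99 days → 26 July 2010.
Applicant Delay Offset: −207 days → 31 December 2009.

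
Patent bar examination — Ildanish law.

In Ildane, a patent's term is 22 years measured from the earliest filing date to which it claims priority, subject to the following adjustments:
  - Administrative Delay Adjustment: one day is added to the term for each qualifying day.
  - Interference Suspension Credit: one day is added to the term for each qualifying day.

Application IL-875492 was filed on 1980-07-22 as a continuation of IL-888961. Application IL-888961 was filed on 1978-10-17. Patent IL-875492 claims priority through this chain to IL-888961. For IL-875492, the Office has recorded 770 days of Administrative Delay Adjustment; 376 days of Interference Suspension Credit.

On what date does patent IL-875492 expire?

Earliest priority filing: 17 October 1978.
Base term: 17 October 1978 + 22 years → 17 October 2000.
Administrative Delay Adjustment: +770 days → 26 November 2002.
Interference Suspension Credit: +376 days → 7 December 2003.

2003-12-07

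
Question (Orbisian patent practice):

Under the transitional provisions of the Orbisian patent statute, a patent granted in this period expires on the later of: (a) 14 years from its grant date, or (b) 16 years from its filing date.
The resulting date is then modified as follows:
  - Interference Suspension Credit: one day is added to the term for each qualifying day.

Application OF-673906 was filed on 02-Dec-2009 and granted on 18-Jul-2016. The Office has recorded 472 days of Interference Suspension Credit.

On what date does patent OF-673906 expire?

(a) grant + 14 years → 18 July 2030.
(b) filing + 16 years → 2 December 2025.
Later of the two: 18 July 2030.
Interference Suspension Credit: +472 days → 2 November 2031.

2031-11-02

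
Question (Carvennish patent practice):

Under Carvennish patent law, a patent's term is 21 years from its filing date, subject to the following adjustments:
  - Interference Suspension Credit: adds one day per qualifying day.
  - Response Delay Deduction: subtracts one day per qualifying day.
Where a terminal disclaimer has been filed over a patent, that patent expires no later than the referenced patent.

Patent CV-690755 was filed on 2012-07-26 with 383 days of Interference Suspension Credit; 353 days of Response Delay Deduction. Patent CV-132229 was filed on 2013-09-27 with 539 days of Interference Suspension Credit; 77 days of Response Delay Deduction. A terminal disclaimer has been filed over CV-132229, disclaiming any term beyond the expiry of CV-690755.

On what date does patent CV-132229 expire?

Natural term of CV-132229:
  Base: filing + 21 years → 27 September 2034.
  Interference Suspension Credit: +539 days → 19 March 2036.
  Response Delay Deduction: −77 days → 2 January 2036.
Expiry of referenced patent CV-690755:
  Base: filing + 21 years → 26 July 2033.
  Interference Suspension Credit: +383 days → 13 August 2034.
  Response Delay Deduction: −353 days → 25 August 2033.
Terminal disclaimer: CV-132229 expires on the earlier of 2 January 2036 and 25 August 2033.

2033-08-25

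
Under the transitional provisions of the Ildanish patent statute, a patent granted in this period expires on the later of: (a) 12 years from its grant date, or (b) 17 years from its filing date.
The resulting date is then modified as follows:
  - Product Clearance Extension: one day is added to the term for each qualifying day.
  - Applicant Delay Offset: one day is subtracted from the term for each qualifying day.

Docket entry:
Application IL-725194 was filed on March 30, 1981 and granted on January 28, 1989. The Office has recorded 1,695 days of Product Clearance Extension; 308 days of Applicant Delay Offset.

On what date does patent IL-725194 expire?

(a) grant + 12 years → 28 January 2001.
(b) filing + 17 years → 30 March 1998.
Later of the two: 28 January 2001.
Product Clearance Extension: +1695 days → 19 September 2005.
Applicant Delay Offset: −308 days → 15 November 2004.

2004-11-15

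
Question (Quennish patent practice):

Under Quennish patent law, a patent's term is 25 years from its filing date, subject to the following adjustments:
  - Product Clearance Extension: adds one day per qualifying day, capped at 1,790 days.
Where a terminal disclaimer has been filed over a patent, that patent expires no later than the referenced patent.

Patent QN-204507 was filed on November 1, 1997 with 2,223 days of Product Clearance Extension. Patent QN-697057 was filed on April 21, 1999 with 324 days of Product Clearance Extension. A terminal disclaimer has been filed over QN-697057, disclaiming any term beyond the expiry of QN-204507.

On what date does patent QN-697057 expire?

Natural term of QN-697057:
  Base: filing + 25 years → 21 April 2024.
  Product Clearance Extension: 324 days (within the 1790-day cap) → +324 days → 11 March 2025.
Expiry of referenced patent QN-204507:
  Base: filing + 25 years → 1 November 2022.
  Product Clearance Extension: 2223 days claimed exceeds the 1790-day cap, so +1790 days → 26 September 2027.
Terminal disclaimer: QN-697057 expires on the earlier of 11 March 2025 and 26 September 2027.

March 11, 2025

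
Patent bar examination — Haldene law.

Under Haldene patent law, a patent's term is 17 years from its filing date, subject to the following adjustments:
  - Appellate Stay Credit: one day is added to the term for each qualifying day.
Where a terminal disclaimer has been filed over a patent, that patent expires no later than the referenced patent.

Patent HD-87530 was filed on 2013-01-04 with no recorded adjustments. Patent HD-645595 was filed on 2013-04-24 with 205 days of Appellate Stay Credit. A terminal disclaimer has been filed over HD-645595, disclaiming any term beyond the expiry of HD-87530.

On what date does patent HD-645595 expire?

Natural term of HD-645595:
  Base: filing + 17 years → 24 April 2030.
  Appellate Stay Credit: +205 days → 15 November 2030.
Expiry of referenced patent HD-87530:
  Base: filing + 17 years → 4 January 2030.
Terminal disclaimer: HD-645595 expires on the earlier of 15 November 2030 and 4 January 2030.

January 4, 2030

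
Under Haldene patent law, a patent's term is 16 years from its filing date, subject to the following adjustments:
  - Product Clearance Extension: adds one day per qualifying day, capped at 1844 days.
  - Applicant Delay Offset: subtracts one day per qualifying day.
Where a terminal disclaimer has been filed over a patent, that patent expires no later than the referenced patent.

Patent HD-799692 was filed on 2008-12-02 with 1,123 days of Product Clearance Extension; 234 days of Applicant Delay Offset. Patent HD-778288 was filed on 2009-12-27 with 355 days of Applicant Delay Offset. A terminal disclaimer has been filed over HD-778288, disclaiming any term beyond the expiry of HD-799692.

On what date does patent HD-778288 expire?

Natural term of HD-778288:
  Base: filing + 16 years → 27 December 2025.
  Applicant Delay Offset: −355 days → 6 January 2025.
Expiry of referenced patent HD-799692:
  Base: filing + 16 years → 2 December 2024.
  Product Clearance Extension: 1123 days (within the 1844-day cap) → +1123 days → 30 December 2027.
  Applicant Delay Offset: −234 days → 10 May 2027.
Terminal disclaimer: HD-778288 expires on the earlier of 6 January 2025 and 10 May 2027.

January 6, 2025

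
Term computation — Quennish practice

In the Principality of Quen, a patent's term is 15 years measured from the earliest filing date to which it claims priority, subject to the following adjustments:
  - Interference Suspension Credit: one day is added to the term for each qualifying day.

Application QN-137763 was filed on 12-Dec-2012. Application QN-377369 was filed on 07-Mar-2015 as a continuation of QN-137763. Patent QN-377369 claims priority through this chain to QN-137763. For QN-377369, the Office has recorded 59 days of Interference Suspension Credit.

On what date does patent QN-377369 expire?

Earliest priority filing: 12 December 2012.
Base term: 12 December 2012 + 15 years → 12 December 2027.
Interference Suspension Credit: +59 days → 9 February 2028.

2028-02-09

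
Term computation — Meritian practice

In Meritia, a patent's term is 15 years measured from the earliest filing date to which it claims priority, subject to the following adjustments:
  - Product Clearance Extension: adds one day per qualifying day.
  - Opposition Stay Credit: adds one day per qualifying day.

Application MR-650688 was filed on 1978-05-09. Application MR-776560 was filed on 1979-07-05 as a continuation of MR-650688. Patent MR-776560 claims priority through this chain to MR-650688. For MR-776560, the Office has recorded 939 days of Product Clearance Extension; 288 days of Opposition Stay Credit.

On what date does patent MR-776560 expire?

Earliest priority filing: 9 May 1978.
Base term: 9 May 1978 + 15 years → 9 May 1993.
Product Clearance Extension: +939 days → 4 December 1995.
Opposition Stay Credit: +288 days → 17 September 1996.

1996-09-17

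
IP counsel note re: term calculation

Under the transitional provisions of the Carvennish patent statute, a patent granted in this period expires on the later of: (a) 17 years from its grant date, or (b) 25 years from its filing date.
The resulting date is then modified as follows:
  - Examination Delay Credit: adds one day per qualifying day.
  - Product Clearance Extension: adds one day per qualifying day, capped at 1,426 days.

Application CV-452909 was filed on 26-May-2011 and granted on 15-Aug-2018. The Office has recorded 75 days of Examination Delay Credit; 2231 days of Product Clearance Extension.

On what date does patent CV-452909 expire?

July 5, 2040

(a) grant + 17 years → 15 August 2035.
(b) filing + 25 years → 26 May 2036.
Later of the two: 26 May 2036.
Examination Delay Credit: +75 days → 9 August 2036.
Product Clearance Extension: 2231 days claimed exceeds the 1426-day cap, so +1426 days → 5 July 2040.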